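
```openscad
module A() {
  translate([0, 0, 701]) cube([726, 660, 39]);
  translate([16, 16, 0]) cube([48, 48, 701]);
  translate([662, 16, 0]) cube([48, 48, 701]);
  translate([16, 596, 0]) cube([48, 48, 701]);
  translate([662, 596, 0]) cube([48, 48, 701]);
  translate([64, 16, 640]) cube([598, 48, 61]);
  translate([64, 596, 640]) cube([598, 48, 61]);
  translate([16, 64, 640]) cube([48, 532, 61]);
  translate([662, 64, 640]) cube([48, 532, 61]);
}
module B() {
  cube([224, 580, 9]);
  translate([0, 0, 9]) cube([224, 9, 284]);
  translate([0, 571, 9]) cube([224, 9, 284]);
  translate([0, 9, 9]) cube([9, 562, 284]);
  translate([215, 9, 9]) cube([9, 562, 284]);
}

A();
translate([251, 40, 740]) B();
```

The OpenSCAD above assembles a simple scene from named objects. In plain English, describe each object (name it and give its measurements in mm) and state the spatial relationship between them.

A is a table with a 726×660 mm rectangular top, 39 mm thick, top surface at z = 740 mm, supported by four 48×48 mm square legs, each inset 16 mm from the nearest pair of top edges, running from the floor. Four apron rails, 48 mm thick and 61 mm tall, run between adjacent legs with their top edges flush with the underside of the top and their outer faces flush with the legs' outer faces.

B is an open storage box with external size 224×580×293 mm and wall thickness 9 mm (the base is also 9 mm thick). The base covers the whole footprint; the four walls stand on the base, with the y-facing walls full-width and the x-facing walls fitting between their inner faces.

The open box is on top of the table, centred.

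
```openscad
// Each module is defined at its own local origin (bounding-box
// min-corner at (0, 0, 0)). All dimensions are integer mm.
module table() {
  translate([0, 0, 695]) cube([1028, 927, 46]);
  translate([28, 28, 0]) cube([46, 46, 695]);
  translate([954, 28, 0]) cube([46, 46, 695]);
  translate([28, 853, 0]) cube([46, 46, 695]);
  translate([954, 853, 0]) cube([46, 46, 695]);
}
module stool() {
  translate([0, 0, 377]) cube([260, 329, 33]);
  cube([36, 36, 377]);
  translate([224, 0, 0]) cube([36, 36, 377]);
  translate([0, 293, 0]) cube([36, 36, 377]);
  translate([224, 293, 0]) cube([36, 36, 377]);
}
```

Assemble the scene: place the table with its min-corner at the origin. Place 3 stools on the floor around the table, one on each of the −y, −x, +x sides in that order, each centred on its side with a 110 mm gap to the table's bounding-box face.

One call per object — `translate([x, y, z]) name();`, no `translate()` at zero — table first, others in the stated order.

table();
translate([384, -439, 0]) stool();
translate([-370, 299, 0]) stool();
translate([1138, 299, 0]) stool();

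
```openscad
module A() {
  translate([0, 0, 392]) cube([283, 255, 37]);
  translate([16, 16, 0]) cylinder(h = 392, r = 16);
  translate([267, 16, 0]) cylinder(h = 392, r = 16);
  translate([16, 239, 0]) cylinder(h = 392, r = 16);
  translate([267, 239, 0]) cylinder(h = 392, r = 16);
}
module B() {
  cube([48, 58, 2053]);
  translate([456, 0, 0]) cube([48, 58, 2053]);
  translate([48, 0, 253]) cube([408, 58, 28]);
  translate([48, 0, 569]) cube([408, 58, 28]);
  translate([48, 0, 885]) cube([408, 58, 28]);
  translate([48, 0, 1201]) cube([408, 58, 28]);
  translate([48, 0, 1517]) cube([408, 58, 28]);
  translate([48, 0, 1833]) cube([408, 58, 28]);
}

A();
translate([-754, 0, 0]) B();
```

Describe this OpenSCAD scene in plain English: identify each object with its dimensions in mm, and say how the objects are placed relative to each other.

A is a simple wooden stool: a rectangular seat 283 mm (x) by 255 mm (y), 37 mm thick, top face at z = 429 mm, on four round legs, each 32 mm in diameter. The legs rest on z = 0, each leg's axis is inset half a diameter from the nearest pair of seat edges (so the leg's bounding box is flush with the corner).

B is a straight ladder. Two 48×58 mm vertical rails, 2053 mm tall, stand 504 mm apart (outside-to-outside) with their front faces coplanar on the −y side. 6 rungs, each 58 mm deep and 28 mm tall, span between the inner faces of the rails, front faces flush with the rails. The lowest rung's underside is at z = 253 mm and rungs are spaced 316 mm apart (underside to underside).

The ladder is on the floor beside the stool on its −x side.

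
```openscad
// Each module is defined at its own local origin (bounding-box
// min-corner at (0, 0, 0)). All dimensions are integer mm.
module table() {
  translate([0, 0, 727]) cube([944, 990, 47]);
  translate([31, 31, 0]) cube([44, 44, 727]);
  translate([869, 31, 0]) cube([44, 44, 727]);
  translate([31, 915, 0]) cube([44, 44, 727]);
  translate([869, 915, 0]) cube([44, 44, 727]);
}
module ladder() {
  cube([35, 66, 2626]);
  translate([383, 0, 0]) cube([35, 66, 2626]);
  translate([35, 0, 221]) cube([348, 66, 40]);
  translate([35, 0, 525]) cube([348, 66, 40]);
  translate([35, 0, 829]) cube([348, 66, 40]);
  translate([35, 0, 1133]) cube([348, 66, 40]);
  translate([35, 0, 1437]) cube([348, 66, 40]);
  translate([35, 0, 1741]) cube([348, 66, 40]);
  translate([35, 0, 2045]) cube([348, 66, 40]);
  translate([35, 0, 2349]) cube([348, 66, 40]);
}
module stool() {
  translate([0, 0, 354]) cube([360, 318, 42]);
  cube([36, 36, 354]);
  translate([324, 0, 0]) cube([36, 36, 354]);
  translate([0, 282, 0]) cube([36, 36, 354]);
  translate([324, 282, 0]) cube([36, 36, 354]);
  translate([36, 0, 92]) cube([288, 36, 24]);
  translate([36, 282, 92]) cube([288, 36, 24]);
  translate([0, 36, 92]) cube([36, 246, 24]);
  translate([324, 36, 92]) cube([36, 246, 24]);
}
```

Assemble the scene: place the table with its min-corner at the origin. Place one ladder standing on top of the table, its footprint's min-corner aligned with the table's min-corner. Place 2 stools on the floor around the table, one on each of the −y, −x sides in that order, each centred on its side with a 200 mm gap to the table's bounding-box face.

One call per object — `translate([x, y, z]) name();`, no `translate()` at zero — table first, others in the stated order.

table();
translate([0, 0, 774]) ladder();
translate([292, -518, 0]) stool();
translate([-560, 336, 0]) stool();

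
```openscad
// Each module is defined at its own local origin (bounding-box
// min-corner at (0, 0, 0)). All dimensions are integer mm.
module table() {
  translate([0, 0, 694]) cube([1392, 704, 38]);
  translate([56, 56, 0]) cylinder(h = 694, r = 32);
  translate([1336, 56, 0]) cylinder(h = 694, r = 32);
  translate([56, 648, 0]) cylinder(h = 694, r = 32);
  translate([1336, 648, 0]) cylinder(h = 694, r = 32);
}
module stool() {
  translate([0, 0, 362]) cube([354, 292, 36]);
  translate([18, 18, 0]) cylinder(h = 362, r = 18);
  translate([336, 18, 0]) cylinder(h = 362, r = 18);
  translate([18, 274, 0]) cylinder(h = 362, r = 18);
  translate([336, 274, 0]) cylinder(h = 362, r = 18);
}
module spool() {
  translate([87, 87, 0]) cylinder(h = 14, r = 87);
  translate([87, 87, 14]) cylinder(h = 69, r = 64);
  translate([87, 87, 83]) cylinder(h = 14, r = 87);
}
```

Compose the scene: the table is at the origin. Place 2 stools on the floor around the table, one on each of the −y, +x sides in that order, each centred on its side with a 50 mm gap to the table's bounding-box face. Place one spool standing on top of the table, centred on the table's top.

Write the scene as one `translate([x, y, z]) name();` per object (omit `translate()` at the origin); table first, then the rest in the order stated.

table();
translate([519, -342, 0]) stool();
translate([1442, 206, 0]) stool();
translate([609, 265, 732]) spool();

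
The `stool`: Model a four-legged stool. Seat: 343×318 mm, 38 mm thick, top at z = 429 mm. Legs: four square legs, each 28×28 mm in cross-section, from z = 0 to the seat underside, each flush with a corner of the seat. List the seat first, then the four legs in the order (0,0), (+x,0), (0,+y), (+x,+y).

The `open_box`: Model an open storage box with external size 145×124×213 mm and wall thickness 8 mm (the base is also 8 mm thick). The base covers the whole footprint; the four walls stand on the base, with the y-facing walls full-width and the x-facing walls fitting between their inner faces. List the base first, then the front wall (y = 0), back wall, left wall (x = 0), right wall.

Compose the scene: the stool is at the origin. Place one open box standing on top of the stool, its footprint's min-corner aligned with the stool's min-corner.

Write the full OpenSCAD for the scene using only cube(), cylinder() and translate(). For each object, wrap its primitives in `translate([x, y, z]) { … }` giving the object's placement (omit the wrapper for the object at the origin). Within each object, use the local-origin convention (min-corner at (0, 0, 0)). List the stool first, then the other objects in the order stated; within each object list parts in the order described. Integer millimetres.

translate([0, 0, 391]) cube([343, 318, 38]);
cube([28, 28, 391]);
translate([315, 0, 0]) cube([28, 28, 391]);
translate([0, 290, 0]) cube([28, 28, 391]);
translate([315, 290, 0]) cube([28, 28, 391]);
translate([0, 0, 429]) {
  cube([145, 124, 8]);
  translate([0, 0, 8]) cube([145, 8, 205]);
  translate([0, 116, 8]) cube([145, 8, 205]);
  translate([0, 8, 8]) cube([8, 108, 205]);
  translate([137, 8, 8]) cube([8, 108, 205]);
}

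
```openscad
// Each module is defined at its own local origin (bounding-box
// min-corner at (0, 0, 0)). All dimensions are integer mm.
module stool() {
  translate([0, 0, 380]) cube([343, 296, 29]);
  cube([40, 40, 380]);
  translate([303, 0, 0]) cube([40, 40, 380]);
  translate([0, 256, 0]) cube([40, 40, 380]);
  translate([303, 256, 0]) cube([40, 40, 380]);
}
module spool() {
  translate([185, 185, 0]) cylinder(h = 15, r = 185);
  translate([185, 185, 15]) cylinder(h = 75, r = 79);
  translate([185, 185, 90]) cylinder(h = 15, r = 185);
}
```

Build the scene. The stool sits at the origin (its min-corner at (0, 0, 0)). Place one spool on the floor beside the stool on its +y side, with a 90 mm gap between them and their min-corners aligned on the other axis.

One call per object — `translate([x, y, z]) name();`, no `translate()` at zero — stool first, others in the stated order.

stool();
translate([0, 386, 0]) spool();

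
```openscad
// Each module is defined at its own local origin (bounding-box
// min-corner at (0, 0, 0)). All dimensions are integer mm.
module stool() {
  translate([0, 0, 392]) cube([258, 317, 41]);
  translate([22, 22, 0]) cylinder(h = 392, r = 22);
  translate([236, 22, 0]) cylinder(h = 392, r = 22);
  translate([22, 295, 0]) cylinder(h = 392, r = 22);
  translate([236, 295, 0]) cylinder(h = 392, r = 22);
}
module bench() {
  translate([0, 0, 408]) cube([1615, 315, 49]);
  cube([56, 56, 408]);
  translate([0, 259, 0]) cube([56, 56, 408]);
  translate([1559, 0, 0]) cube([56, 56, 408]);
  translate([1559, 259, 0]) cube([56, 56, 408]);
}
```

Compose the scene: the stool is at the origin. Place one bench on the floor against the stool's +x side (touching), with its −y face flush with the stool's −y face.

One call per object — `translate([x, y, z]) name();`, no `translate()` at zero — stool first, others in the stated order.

stool();
translate([258, 0, 0]) bench();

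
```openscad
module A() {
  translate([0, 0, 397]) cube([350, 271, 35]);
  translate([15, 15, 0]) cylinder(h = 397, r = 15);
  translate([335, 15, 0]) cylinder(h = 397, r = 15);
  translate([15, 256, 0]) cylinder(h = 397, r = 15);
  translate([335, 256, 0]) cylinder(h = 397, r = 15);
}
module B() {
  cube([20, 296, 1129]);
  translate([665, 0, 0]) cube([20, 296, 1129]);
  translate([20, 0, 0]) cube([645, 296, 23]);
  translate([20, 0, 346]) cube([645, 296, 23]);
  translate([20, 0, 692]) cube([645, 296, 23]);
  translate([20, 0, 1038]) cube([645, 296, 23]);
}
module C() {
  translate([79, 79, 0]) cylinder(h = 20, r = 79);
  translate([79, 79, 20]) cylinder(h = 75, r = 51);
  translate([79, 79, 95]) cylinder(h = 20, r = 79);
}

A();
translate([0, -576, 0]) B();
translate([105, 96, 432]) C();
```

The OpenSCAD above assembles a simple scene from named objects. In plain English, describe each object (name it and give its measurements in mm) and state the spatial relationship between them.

A is a simple wooden stool: a rectangular seat 350 mm (x) by 271 mm (y), 35 mm thick, top face at z = 432 mm, on four round legs, each 30 mm in diameter. The legs rest on z = 0, each leg's axis is inset half a diameter from the nearest pair of seat edges (so the leg's bounding box is flush with the corner).

B is a bookshelf 685 mm wide overall, 296 mm deep and 1129 mm tall. The two sides are 20 mm thick vertical panels. 4 horizontal shelves of 23 mm thickness span between the inner faces of the sides; the lowest shelf sits on the floor and shelves are stacked with a clear vertical gap of 323 mm between each pair.

C is a spool: two coaxial disc flanges of radius 79 mm and thickness 20 mm, joined by a core cylinder of radius 51 mm and height 75 mm. The lower flange rests on z = 0 and the three cylinders share a vertical axis.

The bookshelf is on the floor beside the stool on its −y side. The spool is on top of the stool.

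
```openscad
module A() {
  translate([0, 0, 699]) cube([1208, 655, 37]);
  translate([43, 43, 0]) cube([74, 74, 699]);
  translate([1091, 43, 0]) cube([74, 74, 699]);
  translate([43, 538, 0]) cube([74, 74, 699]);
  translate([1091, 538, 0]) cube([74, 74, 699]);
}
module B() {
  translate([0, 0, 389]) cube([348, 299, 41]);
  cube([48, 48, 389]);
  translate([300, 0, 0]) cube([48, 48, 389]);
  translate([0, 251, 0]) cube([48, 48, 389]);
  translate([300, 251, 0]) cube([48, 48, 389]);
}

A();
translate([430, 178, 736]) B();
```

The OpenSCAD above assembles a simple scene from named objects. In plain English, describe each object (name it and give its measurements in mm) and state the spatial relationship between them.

A is a table: top 1208 mm (x) × 655 mm (y), 37 mm thick, upper face at z = 736 mm, on four 74×74 mm square legs, each inset 43 mm from the nearest pair of top edges, running from z = 0 to the bottom of the top.

B is a simple wooden stool: a rectangular seat 348 mm (x) by 299 mm (y), 41 mm thick, top face at z = 430 mm, on four square legs, each 48×48 mm in cross-section. The legs rest on z = 0, each flush with a corner of the seat.

The stool is on top of the table, centred.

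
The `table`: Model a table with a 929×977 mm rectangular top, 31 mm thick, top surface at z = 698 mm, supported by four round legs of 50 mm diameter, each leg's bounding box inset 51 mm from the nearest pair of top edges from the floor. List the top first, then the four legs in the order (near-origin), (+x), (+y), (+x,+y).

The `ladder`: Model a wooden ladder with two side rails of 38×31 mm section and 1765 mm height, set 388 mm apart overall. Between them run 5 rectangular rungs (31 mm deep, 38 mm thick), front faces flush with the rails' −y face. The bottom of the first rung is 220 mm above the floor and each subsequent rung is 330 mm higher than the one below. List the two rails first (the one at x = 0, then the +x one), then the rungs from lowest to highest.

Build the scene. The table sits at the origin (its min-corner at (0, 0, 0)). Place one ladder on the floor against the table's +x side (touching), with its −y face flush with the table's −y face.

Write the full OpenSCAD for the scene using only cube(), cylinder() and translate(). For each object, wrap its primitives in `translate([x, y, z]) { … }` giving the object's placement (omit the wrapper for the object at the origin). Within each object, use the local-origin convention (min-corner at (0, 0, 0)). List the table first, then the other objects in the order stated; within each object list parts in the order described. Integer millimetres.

translate([0, 0, 667]) cube([929, 977, 31]);
translate([76, 76, 0]) cylinder(h = 667, r = 25);
translate([853, 76, 0]) cylinder(h = 667, r = 25);
translate([76, 901, 0]) cylinder(h = 667, r = 25);
translate([853, 901, 0]) cylinder(h = 667, r = 25);
translate([929, 0, 0]) {
  cube([38, 31, 1765]);
  translate([350, 0, 0]) cube([38, 31, 1765]);
  translate([38, 0, 220]) cube([312, 31, 38]);
  translate([38, 0, 550]) cube([312, 31, 38]);
  translate([38, 0, 880]) cube([312, 31, 38]);
  translate([38, 0, 1210]) cube([312, 31, 38]);
  translate([38, 0, 1540]) cube([312, 31, 38]);
}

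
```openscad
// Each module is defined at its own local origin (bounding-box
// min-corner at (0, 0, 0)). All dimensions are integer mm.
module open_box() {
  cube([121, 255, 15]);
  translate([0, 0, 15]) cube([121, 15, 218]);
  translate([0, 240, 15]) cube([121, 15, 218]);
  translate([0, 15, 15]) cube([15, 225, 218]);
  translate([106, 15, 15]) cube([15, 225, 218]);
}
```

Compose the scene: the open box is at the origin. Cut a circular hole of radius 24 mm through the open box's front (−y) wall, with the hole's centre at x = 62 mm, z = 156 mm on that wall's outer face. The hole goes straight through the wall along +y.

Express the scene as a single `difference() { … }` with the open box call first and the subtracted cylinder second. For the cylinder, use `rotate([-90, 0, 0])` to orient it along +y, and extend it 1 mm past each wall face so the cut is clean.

difference() {
  open_box();
  translate([62, -1, 156]) rotate([-90, 0, 0]) cylinder(h = 17, r = 24);
}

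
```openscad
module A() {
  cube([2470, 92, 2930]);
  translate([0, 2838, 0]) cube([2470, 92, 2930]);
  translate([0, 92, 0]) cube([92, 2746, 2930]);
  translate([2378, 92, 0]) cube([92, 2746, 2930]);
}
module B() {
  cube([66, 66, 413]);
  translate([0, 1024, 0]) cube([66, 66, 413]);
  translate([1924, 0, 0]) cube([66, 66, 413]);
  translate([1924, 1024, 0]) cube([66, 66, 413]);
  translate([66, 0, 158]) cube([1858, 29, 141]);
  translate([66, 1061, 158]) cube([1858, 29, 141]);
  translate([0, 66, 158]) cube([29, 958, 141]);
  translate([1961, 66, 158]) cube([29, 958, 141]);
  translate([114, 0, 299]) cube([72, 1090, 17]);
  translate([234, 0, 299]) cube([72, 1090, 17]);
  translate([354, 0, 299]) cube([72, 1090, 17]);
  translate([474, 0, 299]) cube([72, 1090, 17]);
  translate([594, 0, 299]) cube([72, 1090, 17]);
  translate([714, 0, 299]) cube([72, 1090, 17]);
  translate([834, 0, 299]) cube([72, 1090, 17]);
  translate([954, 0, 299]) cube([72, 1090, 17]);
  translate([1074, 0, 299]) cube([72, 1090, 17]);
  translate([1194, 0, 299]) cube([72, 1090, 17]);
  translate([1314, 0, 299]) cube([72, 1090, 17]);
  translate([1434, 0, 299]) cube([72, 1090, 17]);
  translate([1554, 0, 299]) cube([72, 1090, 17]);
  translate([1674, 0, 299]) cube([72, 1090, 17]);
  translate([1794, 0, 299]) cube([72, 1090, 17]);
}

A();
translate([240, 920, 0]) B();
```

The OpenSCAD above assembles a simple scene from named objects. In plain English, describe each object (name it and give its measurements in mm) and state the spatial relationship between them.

A is a box-shaped house frame (walls only): outside footprint 2470×2930 mm, wall height 2930 mm, wall thickness 92 mm. The two y-facing walls run the full x-width; the two x-facing walls fit between the inner faces of the y-facing walls.

B is a bed frame 1990 mm long (x) by 1090 mm wide (y). Four 66×66 mm corner posts, 413 mm tall, at the corners of the footprint. Four rails of 29 mm thickness and 141 mm height run between adjacent posts with their undersides at z = 158 mm, their outer faces flush with the outside of the frame (the two x-running rails run between the posts' inner faces; the two y-running rails run between the posts' inner faces). 15 slats, each 72 mm wide (x) and 17 mm thick, lie across the top of the two x-running rails, running the full 1090 mm width of the frame in y; the slats are evenly spaced along x between the inner faces of the end posts with equal gaps (rounded down to the nearest mm) at the −x end and between each pair — any rounding remainder accumulates at the +x end.

The bed frame sits inside the house frame, centred.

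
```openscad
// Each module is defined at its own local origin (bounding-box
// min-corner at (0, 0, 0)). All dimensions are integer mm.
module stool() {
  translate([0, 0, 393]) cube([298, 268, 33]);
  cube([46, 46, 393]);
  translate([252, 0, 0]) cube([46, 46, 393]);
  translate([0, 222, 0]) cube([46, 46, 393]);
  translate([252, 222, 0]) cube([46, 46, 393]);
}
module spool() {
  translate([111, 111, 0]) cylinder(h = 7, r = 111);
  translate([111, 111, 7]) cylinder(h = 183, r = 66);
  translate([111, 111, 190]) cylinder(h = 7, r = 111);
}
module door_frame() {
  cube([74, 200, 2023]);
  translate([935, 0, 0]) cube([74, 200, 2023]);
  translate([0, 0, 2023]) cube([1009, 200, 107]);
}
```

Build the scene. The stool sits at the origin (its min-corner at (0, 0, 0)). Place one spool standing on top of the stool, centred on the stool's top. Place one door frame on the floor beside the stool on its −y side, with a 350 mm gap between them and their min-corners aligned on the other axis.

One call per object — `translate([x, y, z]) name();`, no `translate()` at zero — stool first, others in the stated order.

stool();
translate([38, 23, 426]) spool();
translate([0, -550, 0]) door_frame();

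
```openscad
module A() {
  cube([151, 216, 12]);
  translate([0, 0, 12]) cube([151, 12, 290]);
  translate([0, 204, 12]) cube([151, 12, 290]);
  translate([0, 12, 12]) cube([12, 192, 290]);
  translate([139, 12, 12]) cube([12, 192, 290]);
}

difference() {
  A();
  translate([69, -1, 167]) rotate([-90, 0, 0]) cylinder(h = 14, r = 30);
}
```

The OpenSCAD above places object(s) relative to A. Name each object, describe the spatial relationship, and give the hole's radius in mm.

The subtracted cylinder has r = 30 mm.

A is an open box. The open box has a circular hole through its front wall. The hole's radius is 30 mm.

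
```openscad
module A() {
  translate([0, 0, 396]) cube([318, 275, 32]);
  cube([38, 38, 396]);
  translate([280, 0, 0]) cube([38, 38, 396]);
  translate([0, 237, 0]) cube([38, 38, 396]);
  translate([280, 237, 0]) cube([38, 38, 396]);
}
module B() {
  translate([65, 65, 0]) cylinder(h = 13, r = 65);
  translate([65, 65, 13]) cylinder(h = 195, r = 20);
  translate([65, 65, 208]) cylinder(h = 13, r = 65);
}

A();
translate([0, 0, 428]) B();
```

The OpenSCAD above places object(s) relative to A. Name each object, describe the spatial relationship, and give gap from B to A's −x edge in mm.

The spool's min-x is at 0; the stool's min-x is 0; gap = 0 mm.

A is a stool. B is a spool. The spool is on top of the stool. The gap from the spool to the stool's −x edge is 0 mm.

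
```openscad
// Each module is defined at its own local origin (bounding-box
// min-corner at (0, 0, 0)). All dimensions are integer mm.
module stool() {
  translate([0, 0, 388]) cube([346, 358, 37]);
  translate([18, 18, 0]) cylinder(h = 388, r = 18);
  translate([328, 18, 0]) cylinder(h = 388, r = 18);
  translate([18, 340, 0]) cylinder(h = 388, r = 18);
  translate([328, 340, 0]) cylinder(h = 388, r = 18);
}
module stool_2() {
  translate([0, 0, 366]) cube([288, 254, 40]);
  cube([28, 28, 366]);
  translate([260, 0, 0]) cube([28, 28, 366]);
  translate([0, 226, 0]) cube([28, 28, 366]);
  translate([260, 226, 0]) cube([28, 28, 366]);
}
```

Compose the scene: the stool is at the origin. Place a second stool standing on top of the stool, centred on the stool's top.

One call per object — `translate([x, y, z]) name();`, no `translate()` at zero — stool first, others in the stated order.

stool();
translate([29, 52, 425]) stool_2();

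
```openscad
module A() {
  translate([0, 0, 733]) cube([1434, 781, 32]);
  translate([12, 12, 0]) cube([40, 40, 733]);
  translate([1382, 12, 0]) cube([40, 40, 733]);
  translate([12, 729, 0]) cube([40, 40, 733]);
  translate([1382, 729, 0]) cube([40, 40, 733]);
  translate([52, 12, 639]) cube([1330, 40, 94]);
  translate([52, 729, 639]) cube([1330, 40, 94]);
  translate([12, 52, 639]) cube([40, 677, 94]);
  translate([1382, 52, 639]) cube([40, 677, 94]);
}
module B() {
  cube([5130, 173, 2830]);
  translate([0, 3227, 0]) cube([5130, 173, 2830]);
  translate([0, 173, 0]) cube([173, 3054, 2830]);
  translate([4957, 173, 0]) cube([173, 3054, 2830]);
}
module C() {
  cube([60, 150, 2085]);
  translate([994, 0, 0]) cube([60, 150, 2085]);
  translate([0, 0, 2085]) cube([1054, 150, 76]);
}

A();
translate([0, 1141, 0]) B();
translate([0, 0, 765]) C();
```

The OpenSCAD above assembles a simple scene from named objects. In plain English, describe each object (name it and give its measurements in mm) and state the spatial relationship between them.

A is a table with a 1434×781 mm rectangular top, 32 mm thick, top surface at z = 765 mm, supported by four 40×40 mm square legs, each inset 12 mm from the nearest pair of top edges, running from the floor. Four apron rails, 40 mm thick and 94 mm tall, run between adjacent legs with their top edges flush with the underside of the top and their outer faces flush with the legs' outer faces.

B is the wall frame of a small rectangular building: four walls, each 2830 mm tall and 173 mm thick, enclosing a footprint 5130 mm (x) by 3400 mm (y) outside-to-outside, with no floor or roof. The front and back walls (the −y and +y sides) span the full width; the two side walls fit between them.

C is a door frame. The clear opening is 934 mm wide and 2085 mm high. Two 60 mm wide jambs, 150 mm deep, stand either side of the opening from the floor to the top of the opening. A 76 mm thick head sits across the top of both jambs, spanning the full outside width of the frame.

The house frame is on the floor beside the table on its +y side. The door frame is on top of the table.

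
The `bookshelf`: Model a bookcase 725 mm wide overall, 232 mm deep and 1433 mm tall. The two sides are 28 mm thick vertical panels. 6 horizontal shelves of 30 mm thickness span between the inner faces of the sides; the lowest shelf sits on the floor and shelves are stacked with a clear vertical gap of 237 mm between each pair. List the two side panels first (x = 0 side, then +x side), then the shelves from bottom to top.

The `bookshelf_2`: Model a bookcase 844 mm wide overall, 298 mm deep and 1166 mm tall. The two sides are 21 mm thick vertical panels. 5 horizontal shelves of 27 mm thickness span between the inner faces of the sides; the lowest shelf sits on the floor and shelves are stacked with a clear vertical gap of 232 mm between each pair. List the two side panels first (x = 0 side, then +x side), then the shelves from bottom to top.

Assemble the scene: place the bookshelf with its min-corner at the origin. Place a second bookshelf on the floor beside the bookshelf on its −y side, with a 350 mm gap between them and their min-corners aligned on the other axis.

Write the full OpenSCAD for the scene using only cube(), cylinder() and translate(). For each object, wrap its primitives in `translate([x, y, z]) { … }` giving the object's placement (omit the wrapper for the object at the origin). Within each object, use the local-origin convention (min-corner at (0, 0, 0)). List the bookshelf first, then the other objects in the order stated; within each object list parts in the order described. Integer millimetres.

cube([28, 232, 1433]);
translate([697, 0, 0]) cube([28, 232, 1433]);
translate([28, 0, 0]) cube([669, 232, 30]);
translate([28, 0, 267]) cube([669, 232, 30]);
translate([28, 0, 534]) cube([669, 232, 30]);
translate([28, 0, 801]) cube([669, 232, 30]);
translate([28, 0, 1068]) cube([669, 232, 30]);
translate([28, 0, 1335]) cube([669, 232, 30]);
translate([0, -648, 0]) {
  cube([21, 298, 1166]);
  translate([823, 0, 0]) cube([21, 298, 1166]);
  translate([21, 0, 0]) cube([802, 298, 27]);
  translate([21, 0, 259]) cube([802, 298, 27]);
  translate([21, 0, 518]) cube([802, 298, 27]);
  translate([21, 0, 777]) cube([802, 298, 27]);
  translate([21, 0, 1036]) cube([802, 298, 27]);
}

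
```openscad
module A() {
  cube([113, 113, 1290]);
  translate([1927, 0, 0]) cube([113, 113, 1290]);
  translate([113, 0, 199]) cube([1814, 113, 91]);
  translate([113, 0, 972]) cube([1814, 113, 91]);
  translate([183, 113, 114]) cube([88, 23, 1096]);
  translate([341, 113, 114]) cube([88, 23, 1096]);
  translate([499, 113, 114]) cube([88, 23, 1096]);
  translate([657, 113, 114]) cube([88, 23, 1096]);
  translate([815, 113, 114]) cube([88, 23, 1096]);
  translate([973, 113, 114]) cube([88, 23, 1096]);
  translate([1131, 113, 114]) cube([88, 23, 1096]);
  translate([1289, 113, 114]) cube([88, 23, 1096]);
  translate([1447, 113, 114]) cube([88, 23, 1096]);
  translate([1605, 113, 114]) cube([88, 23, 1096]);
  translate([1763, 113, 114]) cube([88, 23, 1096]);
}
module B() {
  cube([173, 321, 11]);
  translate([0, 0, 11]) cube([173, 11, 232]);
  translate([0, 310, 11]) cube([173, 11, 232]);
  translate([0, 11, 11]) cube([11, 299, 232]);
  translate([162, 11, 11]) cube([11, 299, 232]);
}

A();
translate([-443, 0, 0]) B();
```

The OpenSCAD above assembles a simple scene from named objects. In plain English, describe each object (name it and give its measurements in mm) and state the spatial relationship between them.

A is a fence section. Two 113×113 mm posts, 1290 mm tall, stand on the floor with a clear span of 1814 mm between their inner faces. Two horizontal rails of 113×91 mm section span the gap between the posts with their undersides at z = 199 mm and z = 972 mm, flush with the posts' −y face. 11 pickets, each 88 mm wide, 23 mm thick and 1096 mm tall, are fixed to the +y face of the rails with their bottoms at z = 114 mm, evenly spaced across the span with equal gaps (rounded down to the nearest mm) at the −x end and between each pair — any rounding remainder accumulates at the +x end.

B is an open storage box with external size 173×321×243 mm and wall thickness 11 mm (the base is also 11 mm thick). The base covers the whole footprint; the four walls stand on the base, with the y-facing walls full-width and the x-facing walls fitting between their inner faces.

The open box is on the floor beside the fence section on its −x side.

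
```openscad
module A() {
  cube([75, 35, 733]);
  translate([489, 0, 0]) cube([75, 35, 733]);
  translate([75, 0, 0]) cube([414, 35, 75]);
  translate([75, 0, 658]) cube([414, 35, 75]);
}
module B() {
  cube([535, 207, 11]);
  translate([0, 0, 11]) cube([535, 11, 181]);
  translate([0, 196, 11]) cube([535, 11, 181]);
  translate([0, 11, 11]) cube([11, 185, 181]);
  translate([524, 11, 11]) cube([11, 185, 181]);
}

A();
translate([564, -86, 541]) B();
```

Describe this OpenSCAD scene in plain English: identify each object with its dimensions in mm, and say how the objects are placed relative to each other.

A is a rectangular picture frame lying in the x–z plane (depth along y). The opening is 414 mm wide (x) by 583 mm tall (z), surrounded by a border 75 mm wide on all four sides. The frame is 35 mm deep and is made of two full-height vertical stiles with two horizontal rails fitted between them.

B is an open storage box with external size 535×207×192 mm and wall thickness 11 mm (the base is also 11 mm thick). The base covers the whole footprint; the four walls stand on the base, with the y-facing walls full-width and the x-facing walls fitting between their inner faces.

The open box is beside the picture frame with their tops flush at z = 733.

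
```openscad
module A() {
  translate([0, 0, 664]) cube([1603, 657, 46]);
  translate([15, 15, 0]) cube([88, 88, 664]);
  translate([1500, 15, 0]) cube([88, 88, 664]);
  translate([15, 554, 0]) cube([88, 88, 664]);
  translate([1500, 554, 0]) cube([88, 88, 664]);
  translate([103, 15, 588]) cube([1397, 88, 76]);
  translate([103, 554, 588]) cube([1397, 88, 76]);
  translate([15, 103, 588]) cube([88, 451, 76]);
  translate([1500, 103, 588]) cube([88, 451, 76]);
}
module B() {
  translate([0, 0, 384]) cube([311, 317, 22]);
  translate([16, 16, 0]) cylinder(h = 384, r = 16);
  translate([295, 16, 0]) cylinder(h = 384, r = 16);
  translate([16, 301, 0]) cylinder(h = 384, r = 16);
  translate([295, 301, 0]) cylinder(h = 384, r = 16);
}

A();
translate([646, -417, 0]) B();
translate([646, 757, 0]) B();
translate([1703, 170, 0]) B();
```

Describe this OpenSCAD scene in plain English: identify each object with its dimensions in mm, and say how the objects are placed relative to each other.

A is a table with a 1603×657 mm rectangular top, 46 mm thick, top surface at z = 710 mm, supported by four 88×88 mm square legs, each inset 15 mm from the nearest pair of top edges, running from the floor. Four apron rails, 88 mm thick and 76 mm tall, run between adjacent legs with their top edges flush with the underside of the top and their outer faces flush with the legs' outer faces.

B is a simple wooden stool: a rectangular seat 311 mm (x) by 317 mm (y), 22 mm thick, top face at z = 406 mm, on four round legs, each 32 mm in diameter. The legs rest on z = 0, each leg's axis is inset half a diameter from the nearest pair of seat edges (so the leg's bounding box is flush with the corner).

Three stools sit around the table at the −y, +y, +x sides.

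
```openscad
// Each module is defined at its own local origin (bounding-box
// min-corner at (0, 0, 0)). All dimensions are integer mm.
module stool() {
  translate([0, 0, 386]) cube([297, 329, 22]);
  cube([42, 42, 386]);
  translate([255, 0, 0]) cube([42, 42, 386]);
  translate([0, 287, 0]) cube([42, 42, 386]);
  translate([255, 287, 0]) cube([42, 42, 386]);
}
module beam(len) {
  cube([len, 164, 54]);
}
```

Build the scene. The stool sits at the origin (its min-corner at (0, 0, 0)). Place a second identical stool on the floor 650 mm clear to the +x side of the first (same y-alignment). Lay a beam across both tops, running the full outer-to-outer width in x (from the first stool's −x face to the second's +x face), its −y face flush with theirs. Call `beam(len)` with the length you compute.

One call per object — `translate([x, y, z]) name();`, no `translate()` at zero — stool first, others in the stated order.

stool();
translate([947, 0, 0]) stool();
translate([0, 0, 408]) beam(1244);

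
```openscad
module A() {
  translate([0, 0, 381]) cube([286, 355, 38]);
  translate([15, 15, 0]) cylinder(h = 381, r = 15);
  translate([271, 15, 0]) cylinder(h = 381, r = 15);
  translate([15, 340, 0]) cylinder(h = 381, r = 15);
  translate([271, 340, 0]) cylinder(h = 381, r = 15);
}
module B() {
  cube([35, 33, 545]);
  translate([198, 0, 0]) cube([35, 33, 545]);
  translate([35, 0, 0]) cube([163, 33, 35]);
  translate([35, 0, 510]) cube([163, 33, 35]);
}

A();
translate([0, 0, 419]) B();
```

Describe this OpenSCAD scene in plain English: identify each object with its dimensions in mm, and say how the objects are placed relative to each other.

A is a simple wooden stool: a rectangular seat 286 mm (x) by 355 mm (y), 38 mm thick, top face at z = 419 mm, on four round legs, each 30 mm in diameter. The legs rest on z = 0, each leg's axis is inset half a diameter from the nearest pair of seat edges (so the leg's bounding box is flush with the corner).

B is a picture frame with a 163×475 mm rectangular opening (x by z) and a uniform 35 mm border on every side. Frame depth is 33 mm along y. It is built from two vertical stiles running the full outside height and two horizontal rails spanning the gap between the stiles.

The picture frame is on top of the stool.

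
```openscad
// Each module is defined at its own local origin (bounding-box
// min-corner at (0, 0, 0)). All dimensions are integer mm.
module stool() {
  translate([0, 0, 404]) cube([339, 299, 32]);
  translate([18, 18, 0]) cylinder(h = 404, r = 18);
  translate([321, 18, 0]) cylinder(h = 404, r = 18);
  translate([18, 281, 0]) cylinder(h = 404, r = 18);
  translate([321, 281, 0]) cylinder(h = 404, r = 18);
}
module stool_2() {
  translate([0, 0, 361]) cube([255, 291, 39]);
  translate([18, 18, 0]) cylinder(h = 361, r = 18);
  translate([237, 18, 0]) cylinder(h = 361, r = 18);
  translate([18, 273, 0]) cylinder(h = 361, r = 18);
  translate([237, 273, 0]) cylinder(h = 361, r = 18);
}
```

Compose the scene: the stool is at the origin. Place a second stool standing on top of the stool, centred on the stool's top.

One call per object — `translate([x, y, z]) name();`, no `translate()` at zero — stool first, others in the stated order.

stool();
translate([42, 4, 436]) stool_2();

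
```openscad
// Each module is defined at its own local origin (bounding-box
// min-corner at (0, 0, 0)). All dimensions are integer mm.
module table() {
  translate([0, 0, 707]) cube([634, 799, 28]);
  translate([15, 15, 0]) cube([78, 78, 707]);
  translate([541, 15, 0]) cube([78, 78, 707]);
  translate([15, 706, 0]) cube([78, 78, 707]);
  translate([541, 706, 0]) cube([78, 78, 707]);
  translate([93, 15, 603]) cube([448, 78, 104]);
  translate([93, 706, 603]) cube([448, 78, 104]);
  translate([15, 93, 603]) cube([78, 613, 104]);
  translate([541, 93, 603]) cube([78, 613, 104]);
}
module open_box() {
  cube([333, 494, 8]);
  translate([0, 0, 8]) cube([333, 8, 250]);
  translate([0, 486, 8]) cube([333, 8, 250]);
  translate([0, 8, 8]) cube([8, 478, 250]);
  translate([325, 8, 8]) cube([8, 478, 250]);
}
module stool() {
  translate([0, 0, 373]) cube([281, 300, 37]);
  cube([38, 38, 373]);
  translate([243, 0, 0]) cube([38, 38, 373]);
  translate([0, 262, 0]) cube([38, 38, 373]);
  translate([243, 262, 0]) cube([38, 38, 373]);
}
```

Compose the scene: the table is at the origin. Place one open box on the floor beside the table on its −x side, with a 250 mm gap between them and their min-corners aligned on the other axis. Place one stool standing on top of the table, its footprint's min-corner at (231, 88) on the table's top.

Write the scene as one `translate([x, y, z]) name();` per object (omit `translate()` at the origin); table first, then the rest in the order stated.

table();
translate([-583, 0, 0]) open_box();
translate([231, 88, 735]) stool();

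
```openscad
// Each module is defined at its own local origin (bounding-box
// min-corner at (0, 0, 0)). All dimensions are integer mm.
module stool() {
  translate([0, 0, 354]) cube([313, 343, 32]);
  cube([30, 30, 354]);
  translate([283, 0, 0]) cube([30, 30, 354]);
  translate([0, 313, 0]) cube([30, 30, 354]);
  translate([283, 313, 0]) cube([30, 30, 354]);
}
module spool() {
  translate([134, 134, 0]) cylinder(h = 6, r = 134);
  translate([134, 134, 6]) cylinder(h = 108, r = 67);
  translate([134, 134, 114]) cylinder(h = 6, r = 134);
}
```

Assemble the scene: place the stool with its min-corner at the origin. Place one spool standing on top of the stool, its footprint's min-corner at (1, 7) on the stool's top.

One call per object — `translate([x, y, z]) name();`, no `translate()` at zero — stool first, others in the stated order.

stool();
translate([1, 7, 386]) spool();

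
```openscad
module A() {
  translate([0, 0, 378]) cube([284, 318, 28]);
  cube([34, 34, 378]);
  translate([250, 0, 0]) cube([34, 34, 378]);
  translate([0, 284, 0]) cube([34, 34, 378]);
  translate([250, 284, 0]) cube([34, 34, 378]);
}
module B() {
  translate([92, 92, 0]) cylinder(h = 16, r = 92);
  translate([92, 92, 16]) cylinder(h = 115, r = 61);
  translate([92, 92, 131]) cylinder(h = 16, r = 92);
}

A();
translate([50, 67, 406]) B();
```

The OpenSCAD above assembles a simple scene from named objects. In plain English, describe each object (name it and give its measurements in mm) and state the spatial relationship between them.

A is a four-legged stool. The seat is 284×318 mm, 28 mm thick, top at z = 406 mm. It stands on four square legs, each 34×34 mm in cross-section, from z = 0 to the seat underside, each flush with a corner of the seat.

B is a spool: two coaxial disc flanges of radius 92 mm and thickness 16 mm, joined by a core cylinder of radius 61 mm and height 115 mm. The lower flange rests on z = 0 and the three cylinders share a vertical axis.

The spool is on top of the stool, centred.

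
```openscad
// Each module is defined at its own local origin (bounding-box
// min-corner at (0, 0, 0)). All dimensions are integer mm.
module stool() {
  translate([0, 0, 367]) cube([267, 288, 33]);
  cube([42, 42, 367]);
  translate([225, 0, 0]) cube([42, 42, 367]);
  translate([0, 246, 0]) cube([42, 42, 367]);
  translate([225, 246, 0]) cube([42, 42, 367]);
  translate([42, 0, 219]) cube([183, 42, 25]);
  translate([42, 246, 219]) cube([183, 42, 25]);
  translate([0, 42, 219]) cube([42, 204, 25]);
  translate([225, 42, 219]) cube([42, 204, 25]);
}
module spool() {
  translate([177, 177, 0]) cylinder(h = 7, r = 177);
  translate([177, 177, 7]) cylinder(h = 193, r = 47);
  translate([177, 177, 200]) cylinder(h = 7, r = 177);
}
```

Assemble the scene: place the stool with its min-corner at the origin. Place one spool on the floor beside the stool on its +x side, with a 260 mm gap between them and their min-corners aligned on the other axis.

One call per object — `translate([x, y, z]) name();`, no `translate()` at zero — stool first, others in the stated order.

stool();
translate([527, 0, 0]) spool();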